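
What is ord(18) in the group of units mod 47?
23

47 is prime, so ord(18) divides φ(47) = 46.
Divisors of 46: 1, 2, 23, 46.
Repeated squaring: 18^1 ≡ 18, 18^2 ≡ 42, 18^4 ≡ 25, 18^8 ≡ 14, 18^16 ≡ 8, 18^32 ≡ 17 (mod 47).
Test 18^d mod 47 for each divisor d in increasing order:
18^1 ≡ 18
18^2 ≡ 42
18^23 = 18^16·18^4·18^2·18^1 ≡ 1  ← first divisor giving 1
The order is 23.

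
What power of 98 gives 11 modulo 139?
80

Baby-step giant-step with step n = ⌈√139⌉ = 12.
Baby steps 98^j mod 139 (j:value) for j=0..11: 0:1, 1:98, 2:13, 3:23, 4:30, 5:21, 6:112, 7:134, 8:66, 9:74, 10:24, 11:128.
Giant-step multiplier: 98^(-12) ≡ 98^(138-12) = 98^126 ≡ 45 (mod 139).
Giant steps γ_i = 11·45^i mod 139: γ_0=11, γ_1=78, γ_2=35, γ_3=46, γ_4=124, γ_5=20, γ_6=66 (in table at j=8).
x = i·n + j = 6·12 + 8 = 80.
Check: 98^80 ≡ 11 (mod 139).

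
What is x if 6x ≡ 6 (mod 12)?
x ≡ 1 (mod 2)

gcd(6, 12) = 6, which divides 6, so solutions exist.
Divide through by 6: x ≡ 1 (mod 2).
The coefficient of x is now 1, so x ≡ 1 (mod 2).
Check: 6 × 1 = 6 ≡ 6 (mod 12).
x ≡ 1 (mod 2), giving 6 solutions mod 12.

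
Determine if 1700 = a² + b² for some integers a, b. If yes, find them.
10² + 40² (a=10, b=40)

Factorization: 1700 = 2^2 × 5^2 × 17
By Fermat: n is sum of two squares iff every prime p ≡ 3 (mod 4) appears to even power.
All primes ≡ 3 (mod 4) appear to even power.
Search a = 0, 1, 2, … for 1700 - a² a perfect square: first hit at a = 10: 1700 - 100 = 1600 = 40².
1700 = 10² + 40² = 100 + 1600 ✓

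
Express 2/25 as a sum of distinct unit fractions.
1/13 + 1/325

Greedy algorithm:
2/25: ceiling(25/2) = 13, use 1/13
1/325: ceiling(325/1) = 325, use 1/325
Result: 2/25 = 1/13 + 1/325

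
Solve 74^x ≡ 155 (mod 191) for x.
65

Baby-step giant-step with step n = ⌈√191⌉ = 14.
Baby steps 74^j mod 191 (j:value) for j=0..13: 0:1, 1:74, 2:128, 3:113, 4:149, 5:139, 6:163, 7:29, 8:45, 9:83, 10:30, 11:119, 12:20, 13:143.
Giant-step multiplier: 74^(-14) ≡ 74^(190-14) = 74^176 ≡ 129 (mod 191).
Giant steps γ_i = 155·129^i mod 191: γ_0=155, γ_1=131, γ_2=91, γ_3=88, γ_4=83 (in table at j=9).
x = i·n + j = 4·14 + 9 = 65.
Check: 74^65 ≡ 155 (mod 191).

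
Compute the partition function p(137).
11097645016

p(n) counts ways to write n as a sum of positive integers (order ignored).
Euler's pentagonal recurrence: p(k) = p(k-1) + p(k-2) - p(k-5) - p(k-7) + p(k-12) + p(k-15) - ... (offsets j(3j∓1)/2, signs ++--, p(0)=1, p(<0)=0).
DP table for k = 0..136: p(0)=1, p(1)=1, p(2)=2, p(3)=3, p(4)=5, p(5)=7, p(6)=11, p(7)=15, p(8)=22, p(9)=30, p(10)=42, p(11)=56, p(12)=77, p(13)=101, p(14)=135, p(15)=176, p(16)=231, p(17)=297, p(18)=385, p(19)=490, p(20)=627, p(21)=792, p(22)=1002, p(23)=1255, p(24)=1575, p(25)=1958, p(26)=2436, p(27)=3010, p(28)=3718, p(29)=4565, p(30)=5604, p(31)=6842, p(32)=8349, p(33)=10143, p(34)=12310, p(35)=14883, p(36)=17977, p(37)=21637, p(38)=26015, p(39)=31185, p(40)=37338, p(41)=44583, p(42)=53174, p(43)=63261, p(44)=75175, p(45)=89134, p(46)=105558, p(47)=124754, p(48)=147273, p(49)=173525, p(50)=204226, p(51)=239943, p(52)=281589, p(53)=329931, p(54)=386155, p(55)=451276, p(56)=526823, p(57)=614154, p(58)=715220, p(59)=831820, p(60)=966467, p(61)=1121505, p(62)=1300156, p(63)=1505499, p(64)=1741630, p(65)=2012558, p(66)=2323520, p(67)=2679689, p(68)=3087735, p(69)=3554345, p(70)=4087968, p(71)=4697205, p(72)=5392783, p(73)=6185689, p(74)=7089500, p(75)=8118264, p(76)=9289091, p(77)=10619863, p(78)=12132164, p(79)=13848650, p(80)=15796476, p(81)=18004327, p(82)=20506255, p(83)=23338469, p(84)=26543660, p(85)=30167357, p(86)=34262962, p(87)=38887673, p(88)=44108109, p(89)=49995925, p(90)=56634173, p(91)=64112359, p(92)=72533807, p(93)=82010177, p(94)=92669720, p(95)=104651419, p(96)=118114304, p(97)=133230930, p(98)=150198136, p(99)=169229875, p(100)=190569292, p(101)=214481126, p(102)=241265379, p(103)=271248950, p(104)=304801365, p(105)=342325709, p(106)=384276336, p(107)=431149389, p(108)=483502844, p(109)=541946240, p(110)=607163746, p(111)=679903203, p(112)=761002156, p(113)=851376628, p(114)=952050665, p(115)=1064144451, p(116)=1188908248, p(117)=1327710076, p(118)=1482074143, p(119)=1653668665, p(120)=1844349560, p(121)=2056148051, p(122)=2291320912, p(123)=2552338241, p(124)=2841940500, p(125)=3163127352, p(126)=3519222692, p(127)=3913864295, p(128)=4351078600, p(129)=4835271870, p(130)=5371315400, p(131)=5964539504, p(132)=6620830889, p(133)=7346629512, p(134)=8149040695, p(135)=9035836076, p(136)=10015581680.
Final step: p(137) = p(136) + p(135) - p(132) - p(130) + p(125) + p(122) - p(115) - p(111) + p(102) + p(97) - p(86) - p(80) + p(67) + p(60) - p(45) - p(37) + p(20) + p(11)
= 10015581680 + 9035836076 - 6620830889 - 5371315400 + 3163127352 + 2291320912 - 1064144451 - 679903203 + 241265379 + 133230930 - 34262962 - 15796476 + 2679689 + 966467 - 89134 - 21637 + 627 + 56
= 11097645016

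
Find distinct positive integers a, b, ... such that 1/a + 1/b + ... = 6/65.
1/11 + 1/715

Greedy algorithm:
6/65: ceiling(65/6) = 11, use 1/11
1/715: ceiling(715/1) = 715, use 1/715
Result: 6/65 = 1/11 + 1/715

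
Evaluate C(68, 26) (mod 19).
2

Using Lucas' theorem:
Write n=68 and k=26 in base 19:
n in base 19: [3, 11]
k in base 19: [1, 7]
C(68,26) mod 19 = ∏ C(n_i, k_i) mod 19
Digit binomials (mod 19): C(3,1) = 3; C(11,7) = 330 ≡ 7
Product: 3 × 7 = 21 ≡ 2 (mod 19)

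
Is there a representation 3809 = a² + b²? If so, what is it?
28² + 55² (a=28, b=55)

Factorization: 3809 = 13 × 293
By Fermat: n is sum of two squares iff every prime p ≡ 3 (mod 4) appears to even power.
All primes ≡ 3 (mod 4) appear to even power.
Search a = 0, 1, 2, … for 3809 - a² a perfect square: first hit at a = 28: 3809 - 784 = 3025 = 55².
3809 = 28² + 55² = 784 + 3025 ✓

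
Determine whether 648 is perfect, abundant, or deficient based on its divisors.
abundant

Proper divisors of 648: sum = 1 + 2 + 3 + 4 + 6 + 8 + 9 + 12 + ... + 108 + 162 + 216 + 324 (19 divisors) = 1167
Since 1167 > 648, 648 is abundant.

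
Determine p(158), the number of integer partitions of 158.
88751778802

p(n) counts ways to write n as a sum of positive integers (order ignored).
Euler's pentagonal recurrence: p(k) = p(k-1) + p(k-2) - p(k-5) - p(k-7) + p(k-12) + p(k-15) - ... (offsets j(3j∓1)/2, signs ++--, p(0)=1, p(<0)=0).
DP table for k = 0..157: p(0)=1, p(1)=1, p(2)=2, p(3)=3, p(4)=5, p(5)=7, p(6)=11, p(7)=15, p(8)=22, p(9)=30, p(10)=42, p(11)=56, p(12)=77, p(13)=101, p(14)=135, p(15)=176, p(16)=231, p(17)=297, p(18)=385, p(19)=490, p(20)=627, p(21)=792, p(22)=1002, p(23)=1255, p(24)=1575, p(25)=1958, p(26)=2436, p(27)=3010, p(28)=3718, p(29)=4565, p(30)=5604, p(31)=6842, p(32)=8349, p(33)=10143, p(34)=12310, p(35)=14883, p(36)=17977, p(37)=21637, p(38)=26015, p(39)=31185, p(40)=37338, p(41)=44583, p(42)=53174, p(43)=63261, p(44)=75175, p(45)=89134, p(46)=105558, p(47)=124754, p(48)=147273, p(49)=173525, p(50)=204226, p(51)=239943, p(52)=281589, p(53)=329931, p(54)=386155, p(55)=451276, p(56)=526823, p(57)=614154, p(58)=715220, p(59)=831820, p(60)=966467, p(61)=1121505, p(62)=1300156, p(63)=1505499, p(64)=1741630, p(65)=2012558, p(66)=2323520, p(67)=2679689, p(68)=3087735, p(69)=3554345, p(70)=4087968, p(71)=4697205, p(72)=5392783, p(73)=6185689, p(74)=7089500, p(75)=8118264, p(76)=9289091, p(77)=10619863, p(78)=12132164, p(79)=13848650, p(80)=15796476, p(81)=18004327, p(82)=20506255, p(83)=23338469, p(84)=26543660, p(85)=30167357, p(86)=34262962, p(87)=38887673, p(88)=44108109, p(89)=49995925, p(90)=56634173, p(91)=64112359, p(92)=72533807, p(93)=82010177, p(94)=92669720, p(95)=104651419, p(96)=118114304, p(97)=133230930, p(98)=150198136, p(99)=169229875, p(100)=190569292, p(101)=214481126, p(102)=241265379, p(103)=271248950, p(104)=304801365, p(105)=342325709, p(106)=384276336, p(107)=431149389, p(108)=483502844, p(109)=541946240, p(110)=607163746, p(111)=679903203, p(112)=761002156, p(113)=851376628, p(114)=952050665, p(115)=1064144451, p(116)=1188908248, p(117)=1327710076, p(118)=1482074143, p(119)=1653668665, p(120)=1844349560, p(121)=2056148051, p(122)=2291320912, p(123)=2552338241, p(124)=2841940500, p(125)=3163127352, p(126)=3519222692, p(127)=3913864295, p(128)=4351078600, p(129)=4835271870, p(130)=5371315400, p(131)=5964539504, p(132)=6620830889, p(133)=7346629512, p(134)=8149040695, p(135)=9035836076, p(136)=10015581680, p(137)=11097645016, p(138)=12292341831, p(139)=13610949895, p(140)=15065878135, p(141)=16670689208, p(142)=18440293320, p(143)=20390982757, p(144)=22540654445, p(145)=24908858009, p(146)=27517052599, p(147)=30388671978, p(148)=33549419497, p(149)=37027355200, p(150)=40853235313, p(151)=45060624582, p(152)=49686288421, p(153)=54770336324, p(154)=60356673280, p(155)=66493182097, p(156)=73232243759, p(157)=80630964769.
Final step: p(158) = p(157) + p(156) - p(153) - p(151) + p(146) + p(143) - p(136) - p(132) + p(123) + p(118) - p(107) - p(101) + p(88) + p(81) - p(66) - p(58) + p(41) + p(32) - p(13) - p(3)
= 80630964769 + 73232243759 - 54770336324 - 45060624582 + 27517052599 + 20390982757 - 10015581680 - 6620830889 + 2552338241 + 1482074143 - 431149389 - 214481126 + 44108109 + 18004327 - 2323520 - 715220 + 44583 + 8349 - 101 - 3
= 88751778802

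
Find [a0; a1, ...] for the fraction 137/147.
[0; 1, 13, 1, 2, 3]

Euclidean algorithm steps:
137 = 0 × 147 + 137
147 = 1 × 137 + 10
137 = 13 × 10 + 7
10 = 1 × 7 + 3
7 = 2 × 3 + 1
3 = 3 × 1 + 0
Continued fraction: [0; 1, 13, 1, 2, 3]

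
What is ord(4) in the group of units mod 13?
6

13 is prime, so ord(4) divides φ(13) = 12.
Divisors of 12: 1, 2, 3, 4, 6, 12.
Repeated squaring: 4^1 ≡ 4, 4^2 ≡ 3, 4^4 ≡ 9, 4^8 ≡ 3 (mod 13).
Test 4^d mod 13 for each divisor d in increasing order:
4^1 ≡ 4
4^2 ≡ 3
4^3 = 4^2·4^1 ≡ 12
4^4 ≡ 9
4^6 = 4^4·4^2 ≡ 1  ← first divisor giving 1
The order is 6.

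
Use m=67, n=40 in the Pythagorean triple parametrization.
(2889, 5360, 6089)

Euclid's formula: a = m² - n², b = 2mn, c = m² + n²
m = 67, n = 40
a = 67² - 40² = 4489 - 1600 = 2889
b = 2 × 67 × 40 = 5360
c = 67² + 40² = 4489 + 1600 = 6089
Verification: 2889² + 5360² = 8346321 + 28729600 = 37075921 = 6089² ✓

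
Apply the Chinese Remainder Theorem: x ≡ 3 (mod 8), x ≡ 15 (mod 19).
91

Using Chinese Remainder Theorem:
M = 8 × 19 = 152
M1 = 19, M2 = 8
y1 = 19^(-1) mod 8 = 3
y2 = 8^(-1) mod 19 = 12
x = (3×19×3 + 15×8×12) mod 152 = 91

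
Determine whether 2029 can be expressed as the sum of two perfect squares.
2² + 45² (a=2, b=45)

Factorization: 2029 = 2029
By Fermat: n is sum of two squares iff every prime p ≡ 3 (mod 4) appears to even power.
All primes ≡ 3 (mod 4) appear to even power.
Search a = 0, 1, 2, … for 2029 - a² a perfect square: first hit at a = 2: 2029 - 4 = 2025 = 45².
2029 = 2² + 45² = 4 + 2025 ✓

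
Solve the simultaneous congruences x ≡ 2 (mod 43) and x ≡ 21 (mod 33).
1077

Using Chinese Remainder Theorem:
M = 43 × 33 = 1419
M1 = 33, M2 = 43
y1 = 33^(-1) mod 43 = 30
y2 = 43^(-1) mod 33 = 10
x = (2×33×30 + 21×43×10) mod 1419 = 1077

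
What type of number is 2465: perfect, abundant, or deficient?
deficient

Proper divisors of 2465: sum = 1 + 5 + 17 + 29 + 85 + 145 + 493 = 775
Since 775 < 2465, 2465 is deficient.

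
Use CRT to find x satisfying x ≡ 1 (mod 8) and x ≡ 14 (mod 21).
161

Using Chinese Remainder Theorem:
M = 8 × 21 = 168
M1 = 21, M2 = 8
y1 = 21^(-1) mod 8 = 5
y2 = 8^(-1) mod 21 = 8
x = (1×21×5 + 14×8×8) mod 168 = 161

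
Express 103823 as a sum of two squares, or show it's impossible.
Not possible

Factorization: 103823 = 47^3
By Fermat: n is sum of two squares iff every prime p ≡ 3 (mod 4) appears to even power.
Prime(s) ≡ 3 (mod 4) with odd exponent: [(47, 3)]
Therefore 103823 cannot be expressed as a² + b².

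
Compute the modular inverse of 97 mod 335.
38

gcd(97, 335) = 1, so the inverse exists.
Extended Euclidean algorithm on (335, 97):
335 = 3 × 97 + 44  ⟹  44 = (1)·335 + (-3)·97
97 = 2 × 44 + 9  ⟹  9 = (-2)·335 + (7)·97
44 = 4 × 9 + 8  ⟹  8 = (9)·335 + (-31)·97
9 = 1 × 8 + 1  ⟹  1 = (-11)·335 + (38)·97
So (38)·97 ≡ 1 (mod 335), i.e. 97^(-1) ≡ 38 (mod 335).
Check: 97 × 38 = 3686 ≡ 1 (mod 335)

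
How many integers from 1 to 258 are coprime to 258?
84

258 = 2 × 3 × 43
φ(n) = n × ∏(1 - 1/p) for each prime p dividing n
φ(258) = 258 × (1 - 1/2) × (1 - 1/3) × (1 - 1/43) = 84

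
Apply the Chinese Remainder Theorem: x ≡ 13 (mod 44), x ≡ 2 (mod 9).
101

Using Chinese Remainder Theorem:
M = 44 × 9 = 396
M1 = 9, M2 = 44
y1 = 9^(-1) mod 44 = 5
y2 = 44^(-1) mod 9 = 8
x = (13×9×5 + 2×44×8) mod 396 = 101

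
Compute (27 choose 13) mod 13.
2

Using Lucas' theorem:
Write n=27 and k=13 in base 13:
n in base 13: [2, 1]
k in base 13: [1, 0]
C(27,13) mod 13 = ∏ C(n_i, k_i) mod 13
Digit binomials (mod 13): C(2,1) = 2; C(1,0) = 1
Product: 2 × 1 = 2 ≡ 2 (mod 13)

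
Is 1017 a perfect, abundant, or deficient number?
deficient

Proper divisors of 1017: sum = 1 + 3 + 9 + 113 + 339 = 465
Since 465 < 1017, 1017 is deficient.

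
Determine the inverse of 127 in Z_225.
163

gcd(127, 225) = 1, so the inverse exists.
Extended Euclidean algorithm on (225, 127):
225 = 1 × 127 + 98  ⟹  98 = (1)·225 + (-1)·127
127 = 1 × 98 + 29  ⟹  29 = (-1)·225 + (2)·127
98 = 3 × 29 + 11  ⟹  11 = (4)·225 + (-7)·127
29 = 2 × 11 + 7  ⟹  7 = (-9)·225 + (16)·127
11 = 1 × 7 + 4  ⟹  4 = (13)·225 + (-23)·127
7 = 1 × 4 + 3  ⟹  3 = (-22)·225 + (39)·127
4 = 1 × 3 + 1  ⟹  1 = (35)·225 + (-62)·127
So (-62)·127 ≡ 1 (mod 225), i.e. 127^(-1) ≡ -62 ≡ 163 (mod 225).
Check: 127 × 163 = 20701 ≡ 1 (mod 225)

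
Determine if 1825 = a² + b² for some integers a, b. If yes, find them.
12² + 41² (a=12, b=41)

Factorization: 1825 = 5^2 × 73
By Fermat: n is sum of two squares iff every prime p ≡ 3 (mod 4) appears to even power.
All primes ≡ 3 (mod 4) appear to even power.
Search a = 0, 1, 2, … for 1825 - a² a perfect square: first hit at a = 12: 1825 - 144 = 1681 = 41².
1825 = 12² + 41² = 144 + 1681 ✓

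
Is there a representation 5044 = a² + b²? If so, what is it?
12² + 70² (a=12, b=70)

Factorization: 5044 = 2^2 × 13 × 97
By Fermat: n is sum of two squares iff every prime p ≡ 3 (mod 4) appears to even power.
All primes ≡ 3 (mod 4) appear to even power.
Search a = 0, 1, 2, … for 5044 - a² a perfect square: first hit at a = 12: 5044 - 144 = 4900 = 70².
5044 = 12² + 70² = 144 + 4900 ✓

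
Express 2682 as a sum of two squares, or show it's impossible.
9² + 51² (a=9, b=51)

Factorization: 2682 = 2 × 3^2 × 149
By Fermat: n is sum of two squares iff every prime p ≡ 3 (mod 4) appears to even power.
All primes ≡ 3 (mod 4) appear to even power.
Search a = 0, 1, 2, … for 2682 - a² a perfect square: first hit at a = 9: 2682 - 81 = 2601 = 51².
2682 = 9² + 51² = 81 + 2601 ✓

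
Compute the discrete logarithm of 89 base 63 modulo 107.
92

Baby-step giant-step with step n = ⌈√107⌉ = 11.
Baby steps 63^j mod 107 (j:value) for j=0..10: 0:1, 1:63, 2:10, 3:95, 4:100, 5:94, 6:37, 7:84, 8:49, 9:91, 10:62.
Giant-step multiplier: 63^(-11) ≡ 63^(106-11) = 63^95 ≡ 2 (mod 107).
Giant steps γ_i = 89·2^i mod 107: γ_0=89, γ_1=71, γ_2=35, γ_3=70, γ_4=33, γ_5=66, γ_6=25, γ_7=50, γ_8=100 (in table at j=4).
x = i·n + j = 8·11 + 4 = 92.
Check: 63^92 ≡ 89 (mod 107).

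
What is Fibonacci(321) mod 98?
22

Matrix identity: Q^n = [[F_(n+1), F_n], [F_n, F_(n-1)]] with Q = [[1,1],[1,0]].
n = 321 = 101000001₂. Square-and-multiply, entries mod 98:
Q^1 = [[1,1],[1,0]]
Q^2 = (Q^1)² = [[2,1],[1,1]]
Q^5 = (Q^2)²·Q = [[8,5],[5,3]]
Q^10 = (Q^5)² = [[89,55],[55,34]]
Q^20 = (Q^10)² = [[68,3],[3,65]]
Q^40 = (Q^20)² = [[27,7],[7,20]]
Q^80 = (Q^40)² = [[92,35],[35,57]]
Q^160 = (Q^80)² = [[85,21],[21,64]]
Q^321 = (Q^160)²·Q = [[15,22],[22,91]]
F_321 mod 98 = Q^321[0][1] = 22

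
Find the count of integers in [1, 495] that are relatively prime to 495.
240

495 = 3^2 × 5 × 11
φ(n) = n × ∏(1 - 1/p) for each prime p dividing n
φ(495) = 495 × (1 - 1/3) × (1 - 1/5) × (1 - 1/11) = 240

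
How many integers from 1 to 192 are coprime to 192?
64

192 = 2^6 × 3
φ(n) = n × ∏(1 - 1/p) for each prime p dividing n
φ(192) = 192 × (1 - 1/2) × (1 - 1/3) = 64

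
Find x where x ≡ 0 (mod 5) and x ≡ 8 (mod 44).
140

Using Chinese Remainder Theorem:
M = 5 × 44 = 220
M1 = 44, M2 = 5
y1 = 44^(-1) mod 5 = 4
y2 = 5^(-1) mod 44 = 9
x = (0×44×4 + 8×5×9) mod 220 = 140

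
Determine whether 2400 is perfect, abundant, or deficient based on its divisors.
abundant

Proper divisors of 2400: sum = 1 + 2 + 3 + 4 + 5 + 6 + 8 + 10 + ... + 480 + 600 + 800 + 1200 (35 divisors) = 5412
Since 5412 > 2400, 2400 is abundant.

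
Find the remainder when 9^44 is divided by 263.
147

Repeated squaring. Binary of 44 = 101100.
9^1 ≡ 9 (mod 263); 9^2 ≡ 81 (mod 263); 9^4 ≡ 249 (mod 263); 9^8 ≡ 196 (mod 263); 9^16 ≡ 18 (mod 263); 9^32 ≡ 61 (mod 263)
9^44 = 9^4 × 9^8 × 9^32 ≡ 147 (mod 263)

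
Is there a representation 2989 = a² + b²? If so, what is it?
35² + 42² (a=35, b=42)

Factorization: 2989 = 7^2 × 61
By Fermat: n is sum of two squares iff every prime p ≡ 3 (mod 4) appears to even power.
All primes ≡ 3 (mod 4) appear to even power.
Search a = 0, 1, 2, … for 2989 - a² a perfect square: first hit at a = 35: 2989 - 1225 = 1764 = 42².
2989 = 35² + 42² = 1225 + 1764 ✓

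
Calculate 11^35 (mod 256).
179

Repeated squaring. Binary of 35 = 100011.
11^1 ≡ 11 (mod 256); 11^2 ≡ 121 (mod 256); 11^4 ≡ 49 (mod 256); 11^8 ≡ 97 (mod 256); 11^16 ≡ 193 (mod 256); 11^32 ≡ 129 (mod 256)
11^35 = 11^1 × 11^2 × 11^32 ≡ 179 (mod 256)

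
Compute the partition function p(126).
3519222692

p(n) counts ways to write n as a sum of positive integers (order ignored).
Euler's pentagonal recurrence: p(k) = p(k-1) + p(k-2) - p(k-5) - p(k-7) + p(k-12) + p(k-15) - ... (offsets j(3j∓1)/2, signs ++--, p(0)=1, p(<0)=0).
DP table for k = 0..125: p(0)=1, p(1)=1, p(2)=2, p(3)=3, p(4)=5, p(5)=7, p(6)=11, p(7)=15, p(8)=22, p(9)=30, p(10)=42, p(11)=56, p(12)=77, p(13)=101, p(14)=135, p(15)=176, p(16)=231, p(17)=297, p(18)=385, p(19)=490, p(20)=627, p(21)=792, p(22)=1002, p(23)=1255, p(24)=1575, p(25)=1958, p(26)=2436, p(27)=3010, p(28)=3718, p(29)=4565, p(30)=5604, p(31)=6842, p(32)=8349, p(33)=10143, p(34)=12310, p(35)=14883, p(36)=17977, p(37)=21637, p(38)=26015, p(39)=31185, p(40)=37338, p(41)=44583, p(42)=53174, p(43)=63261, p(44)=75175, p(45)=89134, p(46)=105558, p(47)=124754, p(48)=147273, p(49)=173525, p(50)=204226, p(51)=239943, p(52)=281589, p(53)=329931, p(54)=386155, p(55)=451276, p(56)=526823, p(57)=614154, p(58)=715220, p(59)=831820, p(60)=966467, p(61)=1121505, p(62)=1300156, p(63)=1505499, p(64)=1741630, p(65)=2012558, p(66)=2323520, p(67)=2679689, p(68)=3087735, p(69)=3554345, p(70)=4087968, p(71)=4697205, p(72)=5392783, p(73)=6185689, p(74)=7089500, p(75)=8118264, p(76)=9289091, p(77)=10619863, p(78)=12132164, p(79)=13848650, p(80)=15796476, p(81)=18004327, p(82)=20506255, p(83)=23338469, p(84)=26543660, p(85)=30167357, p(86)=34262962, p(87)=38887673, p(88)=44108109, p(89)=49995925, p(90)=56634173, p(91)=64112359, p(92)=72533807, p(93)=82010177, p(94)=92669720, p(95)=104651419, p(96)=118114304, p(97)=133230930, p(98)=150198136, p(99)=169229875, p(100)=190569292, p(101)=214481126, p(102)=241265379, p(103)=271248950, p(104)=304801365, p(105)=342325709, p(106)=384276336, p(107)=431149389, p(108)=483502844, p(109)=541946240, p(110)=607163746, p(111)=679903203, p(112)=761002156, p(113)=851376628, p(114)=952050665, p(115)=1064144451, p(116)=1188908248, p(117)=1327710076, p(118)=1482074143, p(119)=1653668665, p(120)=1844349560, p(121)=2056148051, p(122)=2291320912, p(123)=2552338241, p(124)=2841940500, p(125)=3163127352.
Final step: p(126) = p(125) + p(124) - p(121) - p(119) + p(114) + p(111) - p(104) - p(100) + p(91) + p(86) - p(75) - p(69) + p(56) + p(49) - p(34) - p(26) + p(9) + p(0)
= 3163127352 + 2841940500 - 2056148051 - 1653668665 + 952050665 + 679903203 - 304801365 - 190569292 + 64112359 + 34262962 - 8118264 - 3554345 + 526823 + 173525 - 12310 - 2436 + 30 + 1
= 3519222692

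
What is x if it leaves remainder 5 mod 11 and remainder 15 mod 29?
247

Using Chinese Remainder Theorem:
M = 11 × 29 = 319
M1 = 29, M2 = 11
y1 = 29^(-1) mod 11 = 8
y2 = 11^(-1) mod 29 = 8
x = (5×29×8 + 15×11×8) mod 319 = 247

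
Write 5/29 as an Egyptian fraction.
1/6 + 1/174

Greedy algorithm:
5/29: ceiling(29/5) = 6, use 1/6
1/174: ceiling(174/1) = 174, use 1/174
Result: 5/29 = 1/6 + 1/174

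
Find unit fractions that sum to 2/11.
1/6 + 1/66

Greedy algorithm:
2/11: ceiling(11/2) = 6, use 1/6
1/66: ceiling(66/1) = 66, use 1/66
Result: 2/11 = 1/6 + 1/66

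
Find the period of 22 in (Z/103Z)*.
34

103 is prime, so ord(22) divides φ(103) = 102.
Divisors of 102: 1, 2, 3, 6, 17, 34, 51, 102.
Repeated squaring: 22^1 ≡ 22, 22^2 ≡ 72, 22^4 ≡ 34, 22^8 ≡ 23, 22^16 ≡ 14, 22^32 ≡ 93, 22^64 ≡ 100 (mod 103).
Test 22^d mod 103 for each divisor d in increasing order:
22^1 ≡ 22
22^2 ≡ 72
22^3 = 22^2·22^1 ≡ 39
22^6 = 22^4·22^2 ≡ 79
22^17 = 22^16·22^1 ≡ 102
22^34 = 22^32·22^2 ≡ 1  ← first divisor giving 1
The order is 34.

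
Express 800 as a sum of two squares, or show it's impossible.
4² + 28² (a=4, b=28)

Factorization: 800 = 2^5 × 5^2
By Fermat: n is sum of two squares iff every prime p ≡ 3 (mod 4) appears to even power.
All primes ≡ 3 (mod 4) appear to even power.
Search a = 0, 1, 2, … for 800 - a² a perfect square: first hit at a = 4: 800 - 16 = 784 = 28².
800 = 4² + 28² = 16 + 784 ✓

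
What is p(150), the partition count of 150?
40853235313

p(n) counts ways to write n as a sum of positive integers (order ignored).
Euler's pentagonal recurrence: p(k) = p(k-1) + p(k-2) - p(k-5) - p(k-7) + p(k-12) + p(k-15) - ... (offsets j(3j∓1)/2, signs ++--, p(0)=1, p(<0)=0).
DP table for k = 0..149: p(0)=1, p(1)=1, p(2)=2, p(3)=3, p(4)=5, p(5)=7, p(6)=11, p(7)=15, p(8)=22, p(9)=30, p(10)=42, p(11)=56, p(12)=77, p(13)=101, p(14)=135, p(15)=176, p(16)=231, p(17)=297, p(18)=385, p(19)=490, p(20)=627, p(21)=792, p(22)=1002, p(23)=1255, p(24)=1575, p(25)=1958, p(26)=2436, p(27)=3010, p(28)=3718, p(29)=4565, p(30)=5604, p(31)=6842, p(32)=8349, p(33)=10143, p(34)=12310, p(35)=14883, p(36)=17977, p(37)=21637, p(38)=26015, p(39)=31185, p(40)=37338, p(41)=44583, p(42)=53174, p(43)=63261, p(44)=75175, p(45)=89134, p(46)=105558, p(47)=124754, p(48)=147273, p(49)=173525, p(50)=204226, p(51)=239943, p(52)=281589, p(53)=329931, p(54)=386155, p(55)=451276, p(56)=526823, p(57)=614154, p(58)=715220, p(59)=831820, p(60)=966467, p(61)=1121505, p(62)=1300156, p(63)=1505499, p(64)=1741630, p(65)=2012558, p(66)=2323520, p(67)=2679689, p(68)=3087735, p(69)=3554345, p(70)=4087968, p(71)=4697205, p(72)=5392783, p(73)=6185689, p(74)=7089500, p(75)=8118264, p(76)=9289091, p(77)=10619863, p(78)=12132164, p(79)=13848650, p(80)=15796476, p(81)=18004327, p(82)=20506255, p(83)=23338469, p(84)=26543660, p(85)=30167357, p(86)=34262962, p(87)=38887673, p(88)=44108109, p(89)=49995925, p(90)=56634173, p(91)=64112359, p(92)=72533807, p(93)=82010177, p(94)=92669720, p(95)=104651419, p(96)=118114304, p(97)=133230930, p(98)=150198136, p(99)=169229875, p(100)=190569292, p(101)=214481126, p(102)=241265379, p(103)=271248950, p(104)=304801365, p(105)=342325709, p(106)=384276336, p(107)=431149389, p(108)=483502844, p(109)=541946240, p(110)=607163746, p(111)=679903203, p(112)=761002156, p(113)=851376628, p(114)=952050665, p(115)=1064144451, p(116)=1188908248, p(117)=1327710076, p(118)=1482074143, p(119)=1653668665, p(120)=1844349560, p(121)=2056148051, p(122)=2291320912, p(123)=2552338241, p(124)=2841940500, p(125)=3163127352, p(126)=3519222692, p(127)=3913864295, p(128)=4351078600, p(129)=4835271870, p(130)=5371315400, p(131)=5964539504, p(132)=6620830889, p(133)=7346629512, p(134)=8149040695, p(135)=9035836076, p(136)=10015581680, p(137)=11097645016, p(138)=12292341831, p(139)=13610949895, p(140)=15065878135, p(141)=16670689208, p(142)=18440293320, p(143)=20390982757, p(144)=22540654445, p(145)=24908858009, p(146)=27517052599, p(147)=30388671978, p(148)=33549419497, p(149)=37027355200.
Final step: p(150) = p(149) + p(148) - p(145) - p(143) + p(138) + p(135) - p(128) - p(124) + p(115) + p(110) - p(99) - p(93) + p(80) + p(73) - p(58) - p(50) + p(33) + p(24) - p(5)
= 37027355200 + 33549419497 - 24908858009 - 20390982757 + 12292341831 + 9035836076 - 4351078600 - 2841940500 + 1064144451 + 607163746 - 169229875 - 82010177 + 15796476 + 6185689 - 715220 - 204226 + 10143 + 1575 - 7
= 40853235313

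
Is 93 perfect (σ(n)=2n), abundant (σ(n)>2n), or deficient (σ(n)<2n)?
deficient

Proper divisors of 93: sum = 1 + 3 + 31 = 35
Since 35 < 93, 93 is deficient.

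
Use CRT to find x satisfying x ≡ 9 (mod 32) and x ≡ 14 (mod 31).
169

Using Chinese Remainder Theorem:
M = 32 × 31 = 992
M1 = 31, M2 = 32
y1 = 31^(-1) mod 32 = 31
y2 = 32^(-1) mod 31 = 1
x = (9×31×31 + 14×32×1) mod 992 = 169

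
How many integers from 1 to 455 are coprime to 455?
288

455 = 5 × 7 × 13
φ(n) = n × ∏(1 - 1/p) for each prime p dividing n
φ(455) = 455 × (1 - 1/5) × (1 - 1/7) × (1 - 1/13) = 288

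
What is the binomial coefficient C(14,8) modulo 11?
0

Using Lucas' theorem:
Write n=14 and k=8 in base 11:
n in base 11: [1, 3]
k in base 11: [0, 8]
C(14,8) mod 11 = ∏ C(n_i, k_i) mod 11
Digit binomials (mod 11): C(1,0) = 1; C(3,8) = 0 (k_i > n_i)
Product: 1 × 0 = 0 ≡ 0 (mod 11)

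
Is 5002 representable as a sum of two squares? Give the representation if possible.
39² + 59² (a=39, b=59)

Factorization: 5002 = 2 × 41 × 61
By Fermat: n is sum of two squares iff every prime p ≡ 3 (mod 4) appears to even power.
All primes ≡ 3 (mod 4) appear to even power.
Search a = 0, 1, 2, … for 5002 - a² a perfect square: first hit at a = 39: 5002 - 1521 = 3481 = 59².
5002 = 39² + 59² = 1521 + 3481 ✓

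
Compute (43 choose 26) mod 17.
2

Using Lucas' theorem:
Write n=43 and k=26 in base 17:
n in base 17: [2, 9]
k in base 17: [1, 9]
C(43,26) mod 17 = ∏ C(n_i, k_i) mod 17
Digit binomials (mod 17): C(2,1) = 2; C(9,9) = 1
Product: 2 × 1 = 2 ≡ 2 (mod 17)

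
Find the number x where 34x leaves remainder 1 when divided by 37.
12

gcd(34, 37) = 1, so the inverse exists.
Extended Euclidean algorithm on (37, 34):
37 = 1 × 34 + 3  ⟹  3 = (1)·37 + (-1)·34
34 = 11 × 3 + 1  ⟹  1 = (-11)·37 + (12)·34
So (12)·34 ≡ 1 (mod 37), i.e. 34^(-1) ≡ 12 (mod 37).
Check: 34 × 12 = 408 ≡ 1 (mod 37)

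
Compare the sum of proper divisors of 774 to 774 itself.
abundant

Proper divisors of 774: sum = 1 + 2 + 3 + 6 + 9 + 18 + 43 + 86 + 129 + 258 + 387 = 942
Since 942 > 774, 774 is abundant.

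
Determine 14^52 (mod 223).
105

Repeated squaring. Binary of 52 = 110100.
14^1 ≡ 14 (mod 223); 14^2 ≡ 196 (mod 223); 14^4 ≡ 60 (mod 223); 14^8 ≡ 32 (mod 223); 14^16 ≡ 132 (mod 223); 14^32 ≡ 30 (mod 223)
14^52 = 14^4 × 14^16 × 14^32 ≡ 105 (mod 223)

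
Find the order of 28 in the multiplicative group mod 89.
88

89 is prime, so ord(28) divides φ(89) = 88.
Divisors of 88: 1, 2, 4, 8, 11, 22, 44, 88.
Repeated squaring: 28^1 ≡ 28, 28^2 ≡ 72, 28^4 ≡ 22, 28^8 ≡ 39, 28^16 ≡ 8, 28^32 ≡ 64, 28^64 ≡ 2 (mod 89).
Test 28^d mod 89 for each divisor d in increasing order:
28^1 ≡ 28
28^2 ≡ 72
28^4 ≡ 22
28^8 ≡ 39
28^11 = 28^8·28^2·28^1 ≡ 37
28^22 = 28^16·28^4·28^2 ≡ 34
28^44 = 28^32·28^8·28^4 ≡ 88
28^88 = 28^64·28^16·28^8 ≡ 1  ← first divisor giving 1
The order is 88.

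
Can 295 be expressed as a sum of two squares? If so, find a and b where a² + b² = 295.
Not possible

Factorization: 295 = 5 × 59
By Fermat: n is sum of two squares iff every prime p ≡ 3 (mod 4) appears to even power.
Prime(s) ≡ 3 (mod 4) with odd exponent: [(59, 1)]
Therefore 295 cannot be expressed as a² + b².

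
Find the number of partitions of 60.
966467

p(n) counts ways to write n as a sum of positive integers (order ignored).
Euler's pentagonal recurrence: p(k) = p(k-1) + p(k-2) - p(k-5) - p(k-7) + p(k-12) + p(k-15) - ... (offsets j(3j∓1)/2, signs ++--, p(0)=1, p(<0)=0).
DP table for k = 0..59: p(0)=1, p(1)=1, p(2)=2, p(3)=3, p(4)=5, p(5)=7, p(6)=11, p(7)=15, p(8)=22, p(9)=30, p(10)=42, p(11)=56, p(12)=77, p(13)=101, p(14)=135, p(15)=176, p(16)=231, p(17)=297, p(18)=385, p(19)=490, p(20)=627, p(21)=792, p(22)=1002, p(23)=1255, p(24)=1575, p(25)=1958, p(26)=2436, p(27)=3010, p(28)=3718, p(29)=4565, p(30)=5604, p(31)=6842, p(32)=8349, p(33)=10143, p(34)=12310, p(35)=14883, p(36)=17977, p(37)=21637, p(38)=26015, p(39)=31185, p(40)=37338, p(41)=44583, p(42)=53174, p(43)=63261, p(44)=75175, p(45)=89134, p(46)=105558, p(47)=124754, p(48)=147273, p(49)=173525, p(50)=204226, p(51)=239943, p(52)=281589, p(53)=329931, p(54)=386155, p(55)=451276, p(56)=526823, p(57)=614154, p(58)=715220, p(59)=831820.
Final step: p(60) = p(59) + p(58) - p(55) - p(53) + p(48) + p(45) - p(38) - p(34) + p(25) + p(20) - p(9) - p(3)
= 831820 + 715220 - 451276 - 329931 + 147273 + 89134 - 26015 - 12310 + 1958 + 627 - 30 - 3
= 966467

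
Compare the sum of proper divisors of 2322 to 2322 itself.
abundant

Proper divisors of 2322: sum = 1 + 2 + 3 + 6 + 9 + 18 + 27 + 43 + 54 + 86 + 129 + 258 + 387 + 774 + 1161 = 2958
Since 2958 > 2322, 2322 is abundant.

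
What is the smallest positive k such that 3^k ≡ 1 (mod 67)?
22

67 is prime, so ord(3) divides φ(67) = 66.
Divisors of 66: 1, 2, 3, 6, 11, 22, 33, 66.
Repeated squaring: 3^1 ≡ 3, 3^2 ≡ 9, 3^4 ≡ 14, 3^8 ≡ 62, 3^16 ≡ 25, 3^32 ≡ 22, 3^64 ≡ 15 (mod 67).
Test 3^d mod 67 for each divisor d in increasing order:
3^1 ≡ 3
3^2 ≡ 9
3^3 = 3^2·3^1 ≡ 27
3^6 = 3^4·3^2 ≡ 59
3^11 = 3^8·3^2·3^1 ≡ 66
3^22 = 3^16·3^4·3^2 ≡ 1  ← first divisor giving 1
The order is 22.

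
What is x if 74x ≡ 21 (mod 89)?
x ≡ 52 (mod 89)

gcd(74, 89) = 1, which divides 21, so solutions exist.
Find 74^(-1) mod 89 by the extended Euclidean algorithm:
89 = 1 × 74 + 15  ⟹  15 = (1)·89 + (-1)·74
74 = 4 × 15 + 14  ⟹  14 = (-4)·89 + (5)·74
15 = 1 × 14 + 1  ⟹  1 = (5)·89 + (-6)·74
So (-6)·74 ≡ 1 (mod 89), i.e. 74^(-1) ≡ -6 ≡ 83 (mod 89).
x ≡ 83 × 21 = 1743 ≡ 52 (mod 89).
Check: 74 × 52 = 3848 ≡ 21 (mod 89).
Unique solution: x ≡ 52 (mod 89)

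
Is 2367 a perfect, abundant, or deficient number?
deficient

Proper divisors of 2367: sum = 1 + 3 + 9 + 263 + 789 = 1065
Since 1065 < 2367, 2367 is deficient.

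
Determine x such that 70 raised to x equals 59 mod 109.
19

Baby-step giant-step with step n = ⌈√109⌉ = 11.
Baby steps 70^j mod 109 (j:value) for j=0..10: 0:1, 1:70, 2:104, 3:86, 4:25, 5:6, 6:93, 7:79, 8:80, 9:41, 10:36.
Giant-step multiplier: 70^(-11) ≡ 70^(108-11) = 70^97 ≡ 42 (mod 109).
Giant steps γ_i = 59·42^i mod 109: γ_0=59, γ_1=80 (in table at j=8).
x = i·n + j = 1·11 + 8 = 19.
Check: 70^19 ≡ 59 (mod 109).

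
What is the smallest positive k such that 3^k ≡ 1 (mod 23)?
11

23 is prime, so ord(3) divides φ(23) = 22.
Divisors of 22: 1, 2, 11, 22.
Repeated squaring: 3^1 ≡ 3, 3^2 ≡ 9, 3^4 ≡ 12, 3^8 ≡ 6, 3^16 ≡ 13 (mod 23).
Test 3^d mod 23 for each divisor d in increasing order:
3^1 ≡ 3
3^2 ≡ 9
3^11 = 3^8·3^2·3^1 ≡ 1  ← first divisor giving 1
The order is 11.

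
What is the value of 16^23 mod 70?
46

Repeated squaring. Binary of 23 = 10111.
16^1 ≡ 16 (mod 70); 16^2 ≡ 46 (mod 70); 16^4 ≡ 16 (mod 70); 16^8 ≡ 46 (mod 70); 16^16 ≡ 16 (mod 70)
16^23 = 16^1 × 16^2 × 16^4 × 16^16 ≡ 46 (mod 70)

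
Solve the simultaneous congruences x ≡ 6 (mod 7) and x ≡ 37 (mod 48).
181

Using Chinese Remainder Theorem:
M = 7 × 48 = 336
M1 = 48, M2 = 7
y1 = 48^(-1) mod 7 = 6
y2 = 7^(-1) mod 48 = 7
x = (6×48×6 + 37×7×7) mod 336 = 181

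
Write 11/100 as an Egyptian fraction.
1/10 + 1/100

Greedy algorithm:
11/100: ceiling(100/11) = 10, use 1/10
1/100: ceiling(100/1) = 100, use 1/100
Result: 11/100 = 1/10 + 1/100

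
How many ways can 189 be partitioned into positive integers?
1527273599625

p(n) counts ways to write n as a sum of positive integers (order ignored).
Euler's pentagonal recurrence: p(k) = p(k-1) + p(k-2) - p(k-5) - p(k-7) + p(k-12) + p(k-15) - ... (offsets j(3j∓1)/2, signs ++--, p(0)=1, p(<0)=0).
DP table for k = 0..188: p(0)=1, p(1)=1, p(2)=2, p(3)=3, p(4)=5, p(5)=7, p(6)=11, p(7)=15, p(8)=22, p(9)=30, p(10)=42, p(11)=56, p(12)=77, p(13)=101, p(14)=135, p(15)=176, p(16)=231, p(17)=297, p(18)=385, p(19)=490, p(20)=627, p(21)=792, p(22)=1002, p(23)=1255, p(24)=1575, p(25)=1958, p(26)=2436, p(27)=3010, p(28)=3718, p(29)=4565, p(30)=5604, p(31)=6842, p(32)=8349, p(33)=10143, p(34)=12310, p(35)=14883, p(36)=17977, p(37)=21637, p(38)=26015, p(39)=31185, p(40)=37338, p(41)=44583, p(42)=53174, p(43)=63261, p(44)=75175, p(45)=89134, p(46)=105558, p(47)=124754, p(48)=147273, p(49)=173525, p(50)=204226, p(51)=239943, p(52)=281589, p(53)=329931, p(54)=386155, p(55)=451276, p(56)=526823, p(57)=614154, p(58)=715220, p(59)=831820, p(60)=966467, p(61)=1121505, p(62)=1300156, p(63)=1505499, p(64)=1741630, p(65)=2012558, p(66)=2323520, p(67)=2679689, p(68)=3087735, p(69)=3554345, p(70)=4087968, p(71)=4697205, p(72)=5392783, p(73)=6185689, p(74)=7089500, p(75)=8118264, p(76)=9289091, p(77)=10619863, p(78)=12132164, p(79)=13848650, p(80)=15796476, p(81)=18004327, p(82)=20506255, p(83)=23338469, p(84)=26543660, p(85)=30167357, p(86)=34262962, p(87)=38887673, p(88)=44108109, p(89)=49995925, p(90)=56634173, p(91)=64112359, p(92)=72533807, p(93)=82010177, p(94)=92669720, p(95)=104651419, p(96)=118114304, p(97)=133230930, p(98)=150198136, p(99)=169229875, p(100)=190569292, p(101)=214481126, p(102)=241265379, p(103)=271248950, p(104)=304801365, p(105)=342325709, p(106)=384276336, p(107)=431149389, p(108)=483502844, p(109)=541946240, p(110)=607163746, p(111)=679903203, p(112)=761002156, p(113)=851376628, p(114)=952050665, p(115)=1064144451, p(116)=1188908248, p(117)=1327710076, p(118)=1482074143, p(119)=1653668665, p(120)=1844349560, p(121)=2056148051, p(122)=2291320912, p(123)=2552338241, p(124)=2841940500, p(125)=3163127352, p(126)=3519222692, p(127)=3913864295, p(128)=4351078600, p(129)=4835271870, p(130)=5371315400, p(131)=5964539504, p(132)=6620830889, p(133)=7346629512, p(134)=8149040695, p(135)=9035836076, p(136)=10015581680, p(137)=11097645016, p(138)=12292341831, p(139)=13610949895, p(140)=15065878135, p(141)=16670689208, p(142)=18440293320, p(143)=20390982757, p(144)=22540654445, p(145)=24908858009, p(146)=27517052599, p(147)=30388671978, p(148)=33549419497, p(149)=37027355200, p(150)=40853235313, p(151)=45060624582, p(152)=49686288421, p(153)=54770336324, p(154)=60356673280, p(155)=66493182097, p(156)=73232243759, p(157)=80630964769, p(158)=88751778802, p(159)=97662728555, p(160)=107438159466, p(161)=118159068427, p(162)=129913904637, p(163)=142798995930, p(164)=156919475295, p(165)=172389800255, p(166)=189334822579, p(167)=207890420102, p(168)=228204732751, p(169)=250438925115, p(170)=274768617130, p(171)=301384802048, p(172)=330495499613, p(173)=362326859895, p(174)=397125074750, p(175)=435157697830, p(176)=476715857290, p(177)=522115831195, p(178)=571701605655, p(179)=625846753120, p(180)=684957390936, p(181)=749474411781, p(182)=819876908323, p(183)=896684817527, p(184)=980462880430, p(185)=1071823774337, p(186)=1171432692373, p(187)=1280011042268, p(188)=1398341745571.
Final step: p(189) = p(188) + p(187) - p(184) - p(182) + p(177) + p(174) - p(167) - p(163) + p(154) + p(149) - p(138) - p(132) + p(119) + p(112) - p(97) - p(89) + p(72) + p(63) - p(44) - p(34) + p(13) + p(2)
= 1398341745571 + 1280011042268 - 980462880430 - 819876908323 + 522115831195 + 397125074750 - 207890420102 - 142798995930 + 60356673280 + 37027355200 - 12292341831 - 6620830889 + 1653668665 + 761002156 - 133230930 - 49995925 + 5392783 + 1505499 - 75175 - 12310 + 101 + 2
= 1527273599625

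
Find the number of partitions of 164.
156919475295

p(n) counts ways to write n as a sum of positive integers (order ignored).
Euler's pentagonal recurrence: p(k) = p(k-1) + p(k-2) - p(k-5) - p(k-7) + p(k-12) + p(k-15) - ... (offsets j(3j∓1)/2, signs ++--, p(0)=1, p(<0)=0).
DP table for k = 0..163: p(0)=1, p(1)=1, p(2)=2, p(3)=3, p(4)=5, p(5)=7, p(6)=11, p(7)=15, p(8)=22, p(9)=30, p(10)=42, p(11)=56, p(12)=77, p(13)=101, p(14)=135, p(15)=176, p(16)=231, p(17)=297, p(18)=385, p(19)=490, p(20)=627, p(21)=792, p(22)=1002, p(23)=1255, p(24)=1575, p(25)=1958, p(26)=2436, p(27)=3010, p(28)=3718, p(29)=4565, p(30)=5604, p(31)=6842, p(32)=8349, p(33)=10143, p(34)=12310, p(35)=14883, p(36)=17977, p(37)=21637, p(38)=26015, p(39)=31185, p(40)=37338, p(41)=44583, p(42)=53174, p(43)=63261, p(44)=75175, p(45)=89134, p(46)=105558, p(47)=124754, p(48)=147273, p(49)=173525, p(50)=204226, p(51)=239943, p(52)=281589, p(53)=329931, p(54)=386155, p(55)=451276, p(56)=526823, p(57)=614154, p(58)=715220, p(59)=831820, p(60)=966467, p(61)=1121505, p(62)=1300156, p(63)=1505499, p(64)=1741630, p(65)=2012558, p(66)=2323520, p(67)=2679689, p(68)=3087735, p(69)=3554345, p(70)=4087968, p(71)=4697205, p(72)=5392783, p(73)=6185689, p(74)=7089500, p(75)=8118264, p(76)=9289091, p(77)=10619863, p(78)=12132164, p(79)=13848650, p(80)=15796476, p(81)=18004327, p(82)=20506255, p(83)=23338469, p(84)=26543660, p(85)=30167357, p(86)=34262962, p(87)=38887673, p(88)=44108109, p(89)=49995925, p(90)=56634173, p(91)=64112359, p(92)=72533807, p(93)=82010177, p(94)=92669720, p(95)=104651419, p(96)=118114304, p(97)=133230930, p(98)=150198136, p(99)=169229875, p(100)=190569292, p(101)=214481126, p(102)=241265379, p(103)=271248950, p(104)=304801365, p(105)=342325709, p(106)=384276336, p(107)=431149389, p(108)=483502844, p(109)=541946240, p(110)=607163746, p(111)=679903203, p(112)=761002156, p(113)=851376628, p(114)=952050665, p(115)=1064144451, p(116)=1188908248, p(117)=1327710076, p(118)=1482074143, p(119)=1653668665, p(120)=1844349560, p(121)=2056148051, p(122)=2291320912, p(123)=2552338241, p(124)=2841940500, p(125)=3163127352, p(126)=3519222692, p(127)=3913864295, p(128)=4351078600, p(129)=4835271870, p(130)=5371315400, p(131)=5964539504, p(132)=6620830889, p(133)=7346629512, p(134)=8149040695, p(135)=9035836076, p(136)=10015581680, p(137)=11097645016, p(138)=12292341831, p(139)=13610949895, p(140)=15065878135, p(141)=16670689208, p(142)=18440293320, p(143)=20390982757, p(144)=22540654445, p(145)=24908858009, p(146)=27517052599, p(147)=30388671978, p(148)=33549419497, p(149)=37027355200, p(150)=40853235313, p(151)=45060624582, p(152)=49686288421, p(153)=54770336324, p(154)=60356673280, p(155)=66493182097, p(156)=73232243759, p(157)=80630964769, p(158)=88751778802, p(159)=97662728555, p(160)=107438159466, p(161)=118159068427, p(162)=129913904637, p(163)=142798995930.
Final step: p(164) = p(163) + p(162) - p(159) - p(157) + p(152) + p(149) - p(142) - p(138) + p(129) + p(124) - p(113) - p(107) + p(94) + p(87) - p(72) - p(64) + p(47) + p(38) - p(19) - p(9)
= 142798995930 + 129913904637 - 97662728555 - 80630964769 + 49686288421 + 37027355200 - 18440293320 - 12292341831 + 4835271870 + 2841940500 - 851376628 - 431149389 + 92669720 + 38887673 - 5392783 - 1741630 + 124754 + 26015 - 490 - 30
= 156919475295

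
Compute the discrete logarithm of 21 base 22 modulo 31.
7

Baby-step giant-step with step n = ⌈√31⌉ = 6.
Baby steps 22^j mod 31 (j:value) for j=0..5: 0:1, 1:22, 2:19, 3:15, 4:20, 5:6.
Giant-step multiplier: 22^(-6) ≡ 22^(30-6) = 22^24 ≡ 4 (mod 31).
Giant steps γ_i = 21·4^i mod 31: γ_0=21, γ_1=22 (in table at j=1).
x = i·n + j = 1·6 + 1 = 7.
Check: 22^7 ≡ 21 (mod 31).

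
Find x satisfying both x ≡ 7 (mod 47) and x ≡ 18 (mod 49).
900

Using Chinese Remainder Theorem:
M = 47 × 49 = 2303
M1 = 49, M2 = 47
y1 = 49^(-1) mod 47 = 24
y2 = 47^(-1) mod 49 = 24
x = (7×49×24 + 18×47×24) mod 2303 = 900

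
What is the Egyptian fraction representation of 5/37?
1/8 + 1/99 + 1/29304

Greedy algorithm:
5/37: ceiling(37/5) = 8, use 1/8
3/296: ceiling(296/3) = 99, use 1/99
1/29304: ceiling(29304/1) = 29304, use 1/29304
Result: 5/37 = 1/8 + 1/99 + 1/29304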